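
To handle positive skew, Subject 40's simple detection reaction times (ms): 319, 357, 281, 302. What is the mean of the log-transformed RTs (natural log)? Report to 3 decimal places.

ln(RT): 5.7652, 5.8777, 5.6384, 5.7104
Σ ln(RT) = 22.9917
Mean = 22.9917/4 = 5.74793

5.748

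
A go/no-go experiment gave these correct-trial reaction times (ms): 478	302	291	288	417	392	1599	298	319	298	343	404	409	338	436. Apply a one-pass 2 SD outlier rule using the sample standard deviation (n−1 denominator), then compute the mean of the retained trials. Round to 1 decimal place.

n = 15, ΣRT = 6612, M = 440.800
Σ(x−M)² = 1488952.40; s = √(1488952.40/14) = 326.119
Cutoffs: 440.800 ± 2·326.119 → [-211.4, 1093.0]
Outside: 1599 → excluded.
Retained (n=14): Σ = 5013, mean = 5013/14 = 358.071

358.1 ms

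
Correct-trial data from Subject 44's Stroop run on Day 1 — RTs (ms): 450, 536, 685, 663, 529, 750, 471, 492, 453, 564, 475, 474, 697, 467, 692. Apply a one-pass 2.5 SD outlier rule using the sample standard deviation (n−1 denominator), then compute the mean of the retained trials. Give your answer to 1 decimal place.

n = 15, ΣRT = 8398, M = 559.867
Σ(x−M)² = 159443.73; s = √(159443.73/14) = 106.718
Cutoffs: 559.867 ± 2.5·106.718 → [293.1, 826.7]
No RTs fall outside the cutoffs; all 15 retained. Mean = 8398/15 = 559.867

559.9 ms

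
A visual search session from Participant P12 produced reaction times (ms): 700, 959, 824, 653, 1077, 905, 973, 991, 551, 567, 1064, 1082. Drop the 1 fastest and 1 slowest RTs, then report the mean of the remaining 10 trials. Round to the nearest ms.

871 ms

Sorted: 551, 567, 653, 700, 824, 905, 959, 973, 991, 1064, 1077, 1082
Drop lowest 1 (551) and highest 1 (1082)
Remaining (n=10): Σ = 8713, mean = 8713/10 = 871.300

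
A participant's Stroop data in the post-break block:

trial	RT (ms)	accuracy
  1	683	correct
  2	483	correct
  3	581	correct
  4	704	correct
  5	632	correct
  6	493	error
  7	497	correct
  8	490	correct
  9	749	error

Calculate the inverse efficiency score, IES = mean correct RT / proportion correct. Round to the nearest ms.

Correct trials (n=7): 683, 483, 581, 704, 632, 497, 490
Mean correct RT = 4070/7 = 581.4286 ms
Proportion correct = 7/9
IES = 581.4286 / (7/9) = 747.551 ms

748 ms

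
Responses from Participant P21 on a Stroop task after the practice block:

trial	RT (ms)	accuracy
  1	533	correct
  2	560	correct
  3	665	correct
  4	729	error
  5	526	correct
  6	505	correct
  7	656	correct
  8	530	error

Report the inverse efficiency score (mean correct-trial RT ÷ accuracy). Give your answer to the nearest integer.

766 ms

Correct trials (n=6): 533, 560, 665, 526, 505, 656
Mean correct RT = 3445/6 = 574.1667 ms
Proportion correct = 6/8
IES = 574.1667 / (6/8) = 765.556 ms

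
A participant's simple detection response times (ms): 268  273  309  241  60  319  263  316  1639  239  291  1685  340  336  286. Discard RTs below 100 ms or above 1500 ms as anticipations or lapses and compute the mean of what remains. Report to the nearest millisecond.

Excluded: 60, 1639, 1685
Retained (n=12): Σ = 3481
Mean = 3481/12 = 290.0833

290 ms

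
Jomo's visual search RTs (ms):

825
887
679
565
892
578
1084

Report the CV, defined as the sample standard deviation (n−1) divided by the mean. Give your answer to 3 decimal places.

n = 7, Σ = 5510, M = 787.1429
Σ(x−M)² = 215306.857; s = √(215306.857/6) = 189.4320
CV = 189.4320 / 787.1429 = 0.24066

0.241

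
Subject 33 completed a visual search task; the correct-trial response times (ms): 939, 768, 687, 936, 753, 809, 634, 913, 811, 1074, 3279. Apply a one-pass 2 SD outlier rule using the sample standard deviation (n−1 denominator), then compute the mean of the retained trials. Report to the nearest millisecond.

832 ms

n = 11, ΣRT = 11603, M = 1054.818
Σ(x−M)² = 5600607.64; s = √(5600607.64/10) = 748.372
Cutoffs: 1054.818 ± 2·748.372 → [-441.9, 2551.6]
Outside: 3279 → excluded.
Retained (n=10): Σ = 8324, mean = 8324/10 = 832.400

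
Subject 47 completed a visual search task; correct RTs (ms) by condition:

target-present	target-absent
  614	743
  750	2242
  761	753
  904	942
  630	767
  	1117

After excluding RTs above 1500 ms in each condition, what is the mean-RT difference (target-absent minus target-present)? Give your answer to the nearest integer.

133 ms

target-absent: exclude 2242
M(target-present) = 3659/5 = 731.800
M(target-absent) = 4322/5 = 864.400
Difference = 864.400 − 731.800 = 132.600 ms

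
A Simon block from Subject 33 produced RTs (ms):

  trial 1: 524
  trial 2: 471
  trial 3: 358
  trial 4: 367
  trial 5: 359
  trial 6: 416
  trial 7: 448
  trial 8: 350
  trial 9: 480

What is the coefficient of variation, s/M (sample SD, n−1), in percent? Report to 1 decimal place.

n = 9, Σ = 3773, M = 419.2222
Σ(x−M)² = 33085.556; s = √(33085.556/8) = 64.3094
CV = 64.3094 / 419.2222 = 0.15340 = 15.340%

15.3%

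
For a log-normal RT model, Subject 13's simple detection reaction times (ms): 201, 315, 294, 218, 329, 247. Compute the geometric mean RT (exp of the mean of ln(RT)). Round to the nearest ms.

ln(RT): 5.3033, 5.7526, 5.6836, 5.3845, 5.7961, 5.5094
Mean ln(RT) = 33.4294/6 = 5.57157
Geometric mean = exp(5.57157) = 262.85 ms

263 ms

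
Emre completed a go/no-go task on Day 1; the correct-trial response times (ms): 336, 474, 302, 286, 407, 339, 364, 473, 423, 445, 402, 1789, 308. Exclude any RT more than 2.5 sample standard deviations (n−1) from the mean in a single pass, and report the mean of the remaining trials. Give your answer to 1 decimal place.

n = 13, ΣRT = 6348, M = 488.308
Σ(x−M)² = 1881532.77; s = √(1881532.77/12) = 395.973
Cutoffs: 488.308 ± 2.5·395.973 → [-501.6, 1478.2]
Outside: 1789 → excluded.
Retained (n=12): Σ = 4559, mean = 4559/12 = 379.917

379.9 ms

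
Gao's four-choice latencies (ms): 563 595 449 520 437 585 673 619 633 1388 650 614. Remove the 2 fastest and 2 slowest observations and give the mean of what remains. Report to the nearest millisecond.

Sorted: 437, 449, 520, 563, 585, 595, 614, 619, 633, 650, 673, 1388
Drop lowest 2 (437, 449) and highest 2 (673, 1388)
Remaining (n=8): Σ = 4779, mean = 4779/8 = 597.375

597 ms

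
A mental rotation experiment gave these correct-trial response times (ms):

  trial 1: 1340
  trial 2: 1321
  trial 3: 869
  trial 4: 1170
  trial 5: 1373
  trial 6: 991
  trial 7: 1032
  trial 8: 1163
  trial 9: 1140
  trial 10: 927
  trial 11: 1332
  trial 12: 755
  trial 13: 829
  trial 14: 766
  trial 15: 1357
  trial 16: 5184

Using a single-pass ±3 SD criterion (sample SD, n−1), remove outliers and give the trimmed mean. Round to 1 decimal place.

1091.0 ms

n = 16, ΣRT = 21549, M = 1346.812
Σ(x−M)² = 16419522.44; s = √(16419522.44/15) = 1046.248
Cutoffs: 1346.812 ± 3·1046.248 → [-1791.9, 4485.6]
Outside: 5184 → excluded.
Retained (n=15): Σ = 16365, mean = 16365/15 = 1091.000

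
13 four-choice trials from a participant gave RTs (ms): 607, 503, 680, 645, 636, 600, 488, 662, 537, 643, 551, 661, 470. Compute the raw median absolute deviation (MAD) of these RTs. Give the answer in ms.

55 ms

Sorted: 470, 488, 503, 537, 551, 600, 607, 636, 643, 645, 661, 662, 680 → median = 607
|x − 607|: 0, 104, 73, 38, 29, 7, 119, 55, 70, 36, 56, 54, 137
Sorted deviations: 0, 7, 29, 36, 38, 54, 55, 56, 70, 73, 104, 119, 137 → MAD = 55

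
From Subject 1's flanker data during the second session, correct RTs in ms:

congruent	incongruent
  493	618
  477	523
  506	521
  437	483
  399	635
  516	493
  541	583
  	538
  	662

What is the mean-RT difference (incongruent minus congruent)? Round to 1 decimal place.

80.5 ms

M(congruent) = 3369/7 = 481.286
M(incongruent) = 5056/9 = 561.778
Difference = 561.778 − 481.286 = 80.492 ms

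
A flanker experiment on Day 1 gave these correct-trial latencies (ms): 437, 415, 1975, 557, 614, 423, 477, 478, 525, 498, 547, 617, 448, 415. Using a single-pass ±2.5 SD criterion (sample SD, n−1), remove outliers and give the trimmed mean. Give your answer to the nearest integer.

496 ms

n = 14, ΣRT = 8426, M = 601.857
Σ(x−M)² = 2091213.71; s = √(2091213.71/13) = 401.077
Cutoffs: 601.857 ± 2.5·401.077 → [-400.8, 1604.5]
Outside: 1975 → excluded.
Retained (n=13): Σ = 6451, mean = 6451/13 = 496.231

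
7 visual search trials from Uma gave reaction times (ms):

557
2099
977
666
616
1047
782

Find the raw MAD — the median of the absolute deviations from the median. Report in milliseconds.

195 ms

Sorted: 557, 616, 666, 782, 977, 1047, 2099 → median = 782
|x − 782|: 225, 1317, 195, 116, 166, 265, 0
Sorted deviations: 0, 116, 166, 195, 225, 265, 1317 → MAD = 195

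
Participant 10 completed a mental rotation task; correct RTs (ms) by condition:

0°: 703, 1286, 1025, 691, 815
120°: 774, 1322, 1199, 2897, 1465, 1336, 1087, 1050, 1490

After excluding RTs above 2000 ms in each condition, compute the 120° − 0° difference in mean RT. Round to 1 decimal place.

120°: exclude 2897
M(0°) = 4520/5 = 904.000
M(120°) = 9723/8 = 1215.375
Difference = 1215.375 − 904.000 = 311.375 ms

311.4 ms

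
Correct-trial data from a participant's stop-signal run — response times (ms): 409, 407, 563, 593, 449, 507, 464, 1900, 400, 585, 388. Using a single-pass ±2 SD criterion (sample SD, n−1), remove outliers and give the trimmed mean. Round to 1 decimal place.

n = 11, ΣRT = 6665, M = 605.909
Σ(x−M)² = 1899878.91; s = √(1899878.91/10) = 435.876
Cutoffs: 605.909 ± 2·435.876 → [-265.8, 1477.7]
Outside: 1900 → excluded.
Retained (n=10): Σ = 4765, mean = 4765/10 = 476.500

476.5 ms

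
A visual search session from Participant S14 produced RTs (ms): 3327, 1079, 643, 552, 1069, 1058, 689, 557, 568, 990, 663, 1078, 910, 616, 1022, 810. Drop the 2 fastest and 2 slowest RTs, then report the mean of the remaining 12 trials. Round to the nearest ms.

Sorted: 552, 557, 568, 616, 643, 663, 689, 810, 910, 990, 1022, 1058, 1069, 1078, 1079, 3327
Drop lowest 2 (552, 557) and highest 2 (1079, 3327)
Remaining (n=12): Σ = 10116, mean = 10116/12 = 843.000

843 ms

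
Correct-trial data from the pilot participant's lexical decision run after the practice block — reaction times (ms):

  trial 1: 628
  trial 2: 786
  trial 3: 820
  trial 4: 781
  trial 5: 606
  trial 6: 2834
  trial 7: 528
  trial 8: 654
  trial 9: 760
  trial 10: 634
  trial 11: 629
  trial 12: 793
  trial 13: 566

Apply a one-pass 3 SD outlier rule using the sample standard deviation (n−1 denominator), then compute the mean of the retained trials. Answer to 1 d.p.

682.1 ms

n = 13, ΣRT = 11019, M = 847.615
Σ(x−M)² = 4384361.08; s = √(4384361.08/12) = 604.453
Cutoffs: 847.615 ± 3·604.453 → [-965.7, 2661.0]
Outside: 2834 → excluded.
Retained (n=12): Σ = 8185, mean = 8185/12 = 682.083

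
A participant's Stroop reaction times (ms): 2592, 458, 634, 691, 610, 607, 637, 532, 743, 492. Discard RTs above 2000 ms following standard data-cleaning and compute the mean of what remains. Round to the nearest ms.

600 ms

Excluded: 2592
Retained (n=9): Σ = 5404
Mean = 5404/9 = 600.4444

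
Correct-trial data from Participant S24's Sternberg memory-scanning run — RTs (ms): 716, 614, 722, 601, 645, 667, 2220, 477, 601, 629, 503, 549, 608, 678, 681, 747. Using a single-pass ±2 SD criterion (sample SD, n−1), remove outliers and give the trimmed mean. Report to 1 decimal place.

629.2 ms

n = 16, ΣRT = 11658, M = 728.625
Σ(x−M)² = 2457039.75; s = √(2457039.75/15) = 404.725
Cutoffs: 728.625 ± 2·404.725 → [-80.8, 1538.1]
Outside: 2220 → excluded.
Retained (n=15): Σ = 9438, mean = 9438/15 = 629.200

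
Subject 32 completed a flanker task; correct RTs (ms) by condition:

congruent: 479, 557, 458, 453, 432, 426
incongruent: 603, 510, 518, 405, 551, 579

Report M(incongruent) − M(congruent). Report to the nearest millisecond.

M(congruent) = 2805/6 = 467.500
M(incongruent) = 3166/6 = 527.667
Difference = 527.667 − 467.500 = 60.167 ms

60 ms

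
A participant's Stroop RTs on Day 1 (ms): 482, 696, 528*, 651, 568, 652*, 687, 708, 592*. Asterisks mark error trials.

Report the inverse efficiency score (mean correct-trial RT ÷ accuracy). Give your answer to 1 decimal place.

Correct trials (n=6): 482, 696, 651, 568, 687, 708
Mean correct RT = 3792/6 = 632.0000 ms
Proportion correct = 6/9
IES = 632.0000 / (6/9) = 948.000 ms

948.0 ms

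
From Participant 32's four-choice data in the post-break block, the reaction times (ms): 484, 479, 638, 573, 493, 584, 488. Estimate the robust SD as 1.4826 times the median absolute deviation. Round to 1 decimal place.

Sorted: 479, 484, 488, 493, 573, 584, 638 → median = 493
|x − 493| sorted: 0, 5, 9, 14, 80, 91, 145 → MAD = 14
Robust SD ≈ 1.4826 × 14 = 20.756

20.8 ms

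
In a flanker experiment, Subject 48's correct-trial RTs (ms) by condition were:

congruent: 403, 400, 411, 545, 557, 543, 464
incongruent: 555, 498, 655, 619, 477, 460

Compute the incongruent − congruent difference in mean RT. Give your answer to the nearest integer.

M(congruent) = 3323/7 = 474.714
M(incongruent) = 3264/6 = 544.000
Difference = 544.000 − 474.714 = 69.286 ms

69 ms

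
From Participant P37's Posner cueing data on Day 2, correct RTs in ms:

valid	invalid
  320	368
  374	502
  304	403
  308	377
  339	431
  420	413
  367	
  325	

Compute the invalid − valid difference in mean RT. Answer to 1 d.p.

71.0 ms

M(valid) = 2757/8 = 344.625
M(invalid) = 2494/6 = 415.667
Difference = 415.667 − 344.625 = 71.042 ms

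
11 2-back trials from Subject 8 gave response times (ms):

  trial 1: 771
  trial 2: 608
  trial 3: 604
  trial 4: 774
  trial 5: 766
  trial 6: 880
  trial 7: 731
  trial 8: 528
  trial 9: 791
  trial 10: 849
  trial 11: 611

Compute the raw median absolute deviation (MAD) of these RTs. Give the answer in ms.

83 ms

Sorted: 528, 604, 608, 611, 731, 766, 771, 774, 791, 849, 880 → median = 766
|x − 766|: 5, 158, 162, 8, 0, 114, 35, 238, 25, 83, 155
Sorted deviations: 0, 5, 8, 25, 35, 83, 114, 155, 158, 162, 238 → MAD = 83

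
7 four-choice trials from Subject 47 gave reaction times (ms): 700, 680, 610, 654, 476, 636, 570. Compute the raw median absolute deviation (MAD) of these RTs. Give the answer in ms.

44 ms

Sorted: 476, 570, 610, 636, 654, 680, 700 → median = 636
|x − 636|: 64, 44, 26, 18, 160, 0, 66
Sorted deviations: 0, 18, 26, 44, 64, 66, 160 → MAD = 44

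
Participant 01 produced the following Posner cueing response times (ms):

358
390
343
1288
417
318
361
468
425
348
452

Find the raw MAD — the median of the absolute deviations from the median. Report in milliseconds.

Sorted: 318, 343, 348, 358, 361, 390, 417, 425, 452, 468, 1288 → median = 390
|x − 390|: 32, 0, 47, 898, 27, 72, 29, 78, 35, 42, 62
Sorted deviations: 0, 27, 29, 32, 35, 42, 47, 62, 72, 78, 898 → MAD = 42

42 ms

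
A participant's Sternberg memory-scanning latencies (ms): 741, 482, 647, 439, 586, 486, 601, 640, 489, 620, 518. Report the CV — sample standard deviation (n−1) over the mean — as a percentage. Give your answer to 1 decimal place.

16.2%

n = 11, Σ = 6249, M = 568.0909
Σ(x−M)² = 84972.909; s = √(84972.909/10) = 92.1808
CV = 92.1808 / 568.0909 = 0.16226 = 16.226%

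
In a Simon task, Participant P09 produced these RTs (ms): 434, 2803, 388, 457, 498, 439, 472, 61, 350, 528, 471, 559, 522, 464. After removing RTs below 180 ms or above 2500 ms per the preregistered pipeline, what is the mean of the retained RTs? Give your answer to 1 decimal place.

Excluded: 61, 2803
Retained (n=12): Σ = 5582
Mean = 5582/12 = 465.1667

465.2 ms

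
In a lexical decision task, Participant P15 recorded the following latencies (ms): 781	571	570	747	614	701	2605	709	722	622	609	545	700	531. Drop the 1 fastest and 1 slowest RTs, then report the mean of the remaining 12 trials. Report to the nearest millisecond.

658 ms

Sorted: 531, 545, 570, 571, 609, 614, 622, 700, 701, 709, 722, 747, 781, 2605
Drop lowest 1 (531) and highest 1 (2605)
Remaining (n=12): Σ = 7891, mean = 7891/12 = 657.583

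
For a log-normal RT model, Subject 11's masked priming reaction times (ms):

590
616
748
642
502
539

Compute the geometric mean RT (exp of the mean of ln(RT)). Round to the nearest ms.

601 ms

ln(RT): 6.3801, 6.4232, 6.6174, 6.4646, 6.2186, 6.2897
Mean ln(RT) = 38.3937/6 = 6.39895
Geometric mean = exp(6.39895) = 601.21 ms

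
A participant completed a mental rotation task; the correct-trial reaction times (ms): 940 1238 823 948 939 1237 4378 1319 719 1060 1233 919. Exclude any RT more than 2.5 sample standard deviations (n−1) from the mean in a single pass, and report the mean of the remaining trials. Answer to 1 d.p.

n = 12, ΣRT = 15753, M = 1312.750
Σ(x−M)² = 10636472.25; s = √(10636472.25/11) = 983.337
Cutoffs: 1312.750 ± 2.5·983.337 → [-1145.6, 3771.1]
Outside: 4378 → excluded.
Retained (n=11): Σ = 11375, mean = 11375/11 = 1034.091

1034.1 ms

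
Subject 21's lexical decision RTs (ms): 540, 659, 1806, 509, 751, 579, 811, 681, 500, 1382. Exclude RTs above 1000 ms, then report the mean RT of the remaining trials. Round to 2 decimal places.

628.75 ms

Excluded: 1382, 1806
Retained (n=8): Σ = 5030
Mean = 5030/8 = 628.7500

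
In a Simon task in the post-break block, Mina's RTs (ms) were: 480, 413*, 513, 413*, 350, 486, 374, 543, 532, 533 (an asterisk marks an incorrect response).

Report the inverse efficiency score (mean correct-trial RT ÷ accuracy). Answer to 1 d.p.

Correct trials (n=8): 480, 513, 350, 486, 374, 543, 532, 533
Mean correct RT = 3811/8 = 476.3750 ms
Proportion correct = 8/10
IES = 476.3750 / (8/10) = 595.469 ms

595.5 ms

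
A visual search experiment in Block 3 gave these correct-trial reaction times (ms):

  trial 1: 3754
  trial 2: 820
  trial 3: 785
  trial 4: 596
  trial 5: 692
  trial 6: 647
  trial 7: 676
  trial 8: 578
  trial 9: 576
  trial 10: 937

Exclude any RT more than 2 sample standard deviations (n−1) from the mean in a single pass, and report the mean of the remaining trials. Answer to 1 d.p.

700.8 ms

n = 10, ΣRT = 10061, M = 1006.100
Σ(x−M)² = 8512262.90; s = √(8512262.90/9) = 972.526
Cutoffs: 1006.100 ± 2·972.526 → [-939.0, 2951.2]
Outside: 3754 → excluded.
Retained (n=9): Σ = 6307, mean = 6307/9 = 700.778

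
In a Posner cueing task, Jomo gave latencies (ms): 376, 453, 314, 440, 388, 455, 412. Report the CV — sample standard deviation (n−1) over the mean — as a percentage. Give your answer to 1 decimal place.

12.5%

n = 7, Σ = 2838, M = 405.4286
Σ(x−M)² = 15487.714; s = √(15487.714/6) = 50.8064
CV = 50.8064 / 405.4286 = 0.12532 = 12.532%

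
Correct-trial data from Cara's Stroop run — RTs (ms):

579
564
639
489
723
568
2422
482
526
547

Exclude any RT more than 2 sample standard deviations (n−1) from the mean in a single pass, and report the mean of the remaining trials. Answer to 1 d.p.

n = 10, ΣRT = 7539, M = 753.900
Σ(x−M)² = 3136772.90; s = √(3136772.90/9) = 590.365
Cutoffs: 753.900 ± 2·590.365 → [-426.8, 1934.6]
Outside: 2422 → excluded.
Retained (n=9): Σ = 5117, mean = 5117/9 = 568.556

568.6 ms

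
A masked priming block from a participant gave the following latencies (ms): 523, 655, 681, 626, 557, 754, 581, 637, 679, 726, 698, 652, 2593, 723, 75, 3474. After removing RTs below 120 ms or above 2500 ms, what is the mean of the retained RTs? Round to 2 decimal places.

653.23 ms

Excluded: 75, 2593, 3474
Retained (n=13): Σ = 8492
Mean = 8492/13 = 653.2308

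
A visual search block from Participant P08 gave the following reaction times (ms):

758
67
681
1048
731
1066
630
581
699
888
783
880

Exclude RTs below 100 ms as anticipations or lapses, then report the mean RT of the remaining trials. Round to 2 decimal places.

Excluded: 67
Retained (n=11): Σ = 8745
Mean = 8745/11 = 795.0000

795.00 ms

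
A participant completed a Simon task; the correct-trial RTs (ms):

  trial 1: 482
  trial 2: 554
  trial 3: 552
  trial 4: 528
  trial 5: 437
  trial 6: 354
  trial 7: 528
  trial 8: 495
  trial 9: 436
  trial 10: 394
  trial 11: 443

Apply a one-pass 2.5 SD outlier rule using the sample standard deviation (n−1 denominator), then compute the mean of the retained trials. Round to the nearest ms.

473 ms

n = 11, ΣRT = 5203, M = 473.000
Σ(x−M)² = 43384.00; s = √(43384.00/10) = 65.867
Cutoffs: 473.000 ± 2.5·65.867 → [308.3, 637.7]
No RTs fall outside the cutoffs; all 11 retained. Mean = 5203/11 = 473.000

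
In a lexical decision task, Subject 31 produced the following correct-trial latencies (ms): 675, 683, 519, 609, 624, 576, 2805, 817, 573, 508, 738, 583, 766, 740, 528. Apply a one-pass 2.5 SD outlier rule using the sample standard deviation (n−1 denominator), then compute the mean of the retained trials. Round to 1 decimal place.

n = 15, ΣRT = 11744, M = 782.933
Σ(x−M)² = 4508318.93; s = √(4508318.93/14) = 567.471
Cutoffs: 782.933 ± 2.5·567.471 → [-635.7, 2201.6]
Outside: 2805 → excluded.
Retained (n=14): Σ = 8939, mean = 8939/14 = 638.500

638.5 ms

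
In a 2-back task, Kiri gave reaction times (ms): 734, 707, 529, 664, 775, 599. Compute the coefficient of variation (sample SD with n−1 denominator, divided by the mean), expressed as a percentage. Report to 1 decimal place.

13.6%

n = 6, Σ = 4008, M = 668.0000
Σ(x−M)² = 41424.000; s = √(41424.000/5) = 91.0209
CV = 91.0209 / 668.0000 = 0.13626 = 13.626%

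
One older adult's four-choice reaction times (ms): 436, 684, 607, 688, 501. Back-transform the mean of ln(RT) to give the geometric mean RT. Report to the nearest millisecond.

ln(RT): 6.0776, 6.5280, 6.4085, 6.5338, 6.2166
Mean ln(RT) = 31.7645/5 = 6.35290
Geometric mean = exp(6.35290) = 574.16 ms

574 ms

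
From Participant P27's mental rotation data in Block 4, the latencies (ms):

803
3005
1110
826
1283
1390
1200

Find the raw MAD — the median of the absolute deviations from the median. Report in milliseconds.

Sorted: 803, 826, 1110, 1200, 1283, 1390, 3005 → median = 1200
|x − 1200|: 397, 1805, 90, 374, 83, 190, 0
Sorted deviations: 0, 83, 90, 190, 374, 397, 1805 → MAD = 190

190 ms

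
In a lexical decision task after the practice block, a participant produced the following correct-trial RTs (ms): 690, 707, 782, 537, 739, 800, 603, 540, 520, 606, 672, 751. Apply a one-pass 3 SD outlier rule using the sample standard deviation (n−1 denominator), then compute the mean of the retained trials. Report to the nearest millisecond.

n = 12, ΣRT = 7947, M = 662.250
Σ(x−M)² = 107492.25; s = √(107492.25/11) = 98.854
Cutoffs: 662.250 ± 3·98.854 → [365.7, 958.8]
No RTs fall outside the cutoffs; all 12 retained. Mean = 7947/12 = 662.250

662 ms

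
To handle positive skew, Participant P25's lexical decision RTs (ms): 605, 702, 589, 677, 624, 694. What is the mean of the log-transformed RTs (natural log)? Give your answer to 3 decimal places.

ln(RT): 6.4052, 6.5539, 6.3784, 6.5177, 6.4362, 6.5425
Σ ln(RT) = 38.8339
Mean = 38.8339/6 = 6.47231

6.472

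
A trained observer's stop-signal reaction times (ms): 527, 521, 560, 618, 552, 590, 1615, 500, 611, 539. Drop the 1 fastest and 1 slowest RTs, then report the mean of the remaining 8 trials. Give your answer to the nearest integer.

565 ms

Sorted: 500, 521, 527, 539, 552, 560, 590, 611, 618, 1615
Drop lowest 1 (500) and highest 1 (1615)
Remaining (n=8): Σ = 4518, mean = 4518/8 = 564.750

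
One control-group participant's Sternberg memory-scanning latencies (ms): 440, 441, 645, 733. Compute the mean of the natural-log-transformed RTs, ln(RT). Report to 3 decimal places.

6.311

ln(RT): 6.0868, 6.0890, 6.4693, 6.5971
Σ ln(RT) = 25.2422
Mean = 25.2422/4 = 6.31055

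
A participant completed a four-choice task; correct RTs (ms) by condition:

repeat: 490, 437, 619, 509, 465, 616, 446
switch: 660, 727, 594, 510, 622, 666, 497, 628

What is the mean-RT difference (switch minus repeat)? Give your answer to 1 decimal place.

M(repeat) = 3582/7 = 511.714
M(switch) = 4904/8 = 613.000
Difference = 613.000 − 511.714 = 101.286 ms

101.3 ms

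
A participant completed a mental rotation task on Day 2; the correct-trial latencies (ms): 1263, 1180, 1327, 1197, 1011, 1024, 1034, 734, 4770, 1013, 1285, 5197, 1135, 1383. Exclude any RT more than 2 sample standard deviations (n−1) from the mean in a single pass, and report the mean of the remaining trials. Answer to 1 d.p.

n = 14, ΣRT = 23553, M = 1682.357
Σ(x−M)² = 25875375.21; s = √(25875375.21/13) = 1410.820
Cutoffs: 1682.357 ± 2·1410.820 → [-1139.3, 4504.0]
Outside: 4770, 5197 → excluded.
Retained (n=12): Σ = 13586, mean = 13586/12 = 1132.167

1132.2 ms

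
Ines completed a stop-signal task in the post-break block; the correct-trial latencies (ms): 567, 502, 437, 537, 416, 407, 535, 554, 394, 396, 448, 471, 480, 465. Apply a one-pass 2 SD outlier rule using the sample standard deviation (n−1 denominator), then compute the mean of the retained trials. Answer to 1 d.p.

472.1 ms

n = 14, ΣRT = 6609, M = 472.071
Σ(x−M)² = 45978.93; s = √(45978.93/13) = 59.471
Cutoffs: 472.071 ± 2·59.471 → [353.1, 591.0]
No RTs fall outside the cutoffs; all 14 retained. Mean = 6609/14 = 472.071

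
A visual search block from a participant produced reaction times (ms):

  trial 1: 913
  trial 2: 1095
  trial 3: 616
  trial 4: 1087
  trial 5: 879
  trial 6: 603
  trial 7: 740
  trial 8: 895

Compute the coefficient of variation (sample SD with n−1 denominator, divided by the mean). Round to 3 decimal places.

n = 8, Σ = 6828, M = 853.5000
Σ(x−M)² = 250796.000; s = √(250796.000/7) = 189.2829
CV = 189.2829 / 853.5000 = 0.22177

0.222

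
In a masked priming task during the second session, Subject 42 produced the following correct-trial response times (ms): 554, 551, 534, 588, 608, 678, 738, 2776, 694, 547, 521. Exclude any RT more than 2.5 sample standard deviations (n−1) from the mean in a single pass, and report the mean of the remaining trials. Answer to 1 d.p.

n = 11, ΣRT = 8789, M = 799.000
Σ(x−M)² = 4351460.00; s = √(4351460.00/10) = 659.656
Cutoffs: 799.000 ± 2.5·659.656 → [-850.1, 2448.1]
Outside: 2776 → excluded.
Retained (n=10): Σ = 6013, mean = 6013/10 = 601.300

601.3 ms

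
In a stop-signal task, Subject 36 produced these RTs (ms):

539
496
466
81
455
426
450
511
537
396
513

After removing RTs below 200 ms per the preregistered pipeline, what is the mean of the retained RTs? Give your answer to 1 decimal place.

478.9 ms

Excluded: 81
Retained (n=10): Σ = 4789
Mean = 4789/10 = 478.9000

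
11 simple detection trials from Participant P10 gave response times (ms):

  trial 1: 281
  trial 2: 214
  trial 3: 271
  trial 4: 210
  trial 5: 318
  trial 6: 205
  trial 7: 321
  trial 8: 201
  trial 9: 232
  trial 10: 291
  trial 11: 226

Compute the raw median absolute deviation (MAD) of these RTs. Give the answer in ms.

31 ms

Sorted: 201, 205, 210, 214, 226, 232, 271, 281, 291, 318, 321 → median = 232
|x − 232|: 49, 18, 39, 22, 86, 27, 89, 31, 0, 59, 6
Sorted deviations: 0, 6, 18, 22, 27, 31, 39, 49, 59, 86, 89 → MAD = 31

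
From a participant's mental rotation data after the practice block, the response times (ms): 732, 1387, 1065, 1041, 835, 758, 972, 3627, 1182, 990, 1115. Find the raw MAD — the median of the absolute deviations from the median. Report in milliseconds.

141 ms

Sorted: 732, 758, 835, 972, 990, 1041, 1065, 1115, 1182, 1387, 3627 → median = 1041
|x − 1041|: 309, 346, 24, 0, 206, 283, 69, 2586, 141, 51, 74
Sorted deviations: 0, 24, 51, 69, 74, 141, 206, 283, 309, 346, 2586 → MAD = 141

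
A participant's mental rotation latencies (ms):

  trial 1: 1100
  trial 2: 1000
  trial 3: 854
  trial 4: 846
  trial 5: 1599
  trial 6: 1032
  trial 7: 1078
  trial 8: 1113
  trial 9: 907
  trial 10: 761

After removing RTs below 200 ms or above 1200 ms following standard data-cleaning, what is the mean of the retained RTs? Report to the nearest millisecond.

966 ms

Excluded: 1599
Retained (n=9): Σ = 8691
Mean = 8691/9 = 965.6667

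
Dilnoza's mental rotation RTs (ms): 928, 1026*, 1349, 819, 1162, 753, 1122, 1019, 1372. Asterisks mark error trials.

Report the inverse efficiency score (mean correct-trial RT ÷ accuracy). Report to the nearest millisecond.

Correct trials (n=8): 928, 1349, 819, 1162, 753, 1122, 1019, 1372
Mean correct RT = 8524/8 = 1065.5000 ms
Proportion correct = 8/9
IES = 1065.5000 / (8/9) = 1198.688 ms

1199 ms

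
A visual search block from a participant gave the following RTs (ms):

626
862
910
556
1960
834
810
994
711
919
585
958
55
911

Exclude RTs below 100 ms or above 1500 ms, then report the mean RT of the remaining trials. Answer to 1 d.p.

806.3 ms

Excluded: 55, 1960
Retained (n=12): Σ = 9676
Mean = 9676/12 = 806.3333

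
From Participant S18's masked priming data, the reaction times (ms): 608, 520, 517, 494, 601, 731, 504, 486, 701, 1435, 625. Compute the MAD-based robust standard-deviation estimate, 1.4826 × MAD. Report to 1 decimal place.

Sorted: 486, 494, 504, 517, 520, 601, 608, 625, 701, 731, 1435 → median = 601
|x − 601| sorted: 0, 7, 24, 81, 84, 97, 100, 107, 115, 130, 834 → MAD = 97
Robust SD ≈ 1.4826 × 97 = 143.812

143.8 ms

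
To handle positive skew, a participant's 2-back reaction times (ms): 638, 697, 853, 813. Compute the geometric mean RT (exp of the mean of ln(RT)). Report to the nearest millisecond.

ln(RT): 6.4583, 6.5468, 6.7488, 6.7007
Mean ln(RT) = 26.4546/4 = 6.61365
Geometric mean = exp(6.61365) = 745.20 ms

745 ms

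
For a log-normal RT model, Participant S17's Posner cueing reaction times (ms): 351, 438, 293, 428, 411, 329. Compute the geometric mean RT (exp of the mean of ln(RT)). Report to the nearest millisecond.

371 ms

ln(RT): 5.8608, 6.0822, 5.6802, 6.0591, 6.0186, 5.7961
Mean ln(RT) = 35.4970/6 = 5.91616
Geometric mean = exp(5.91616) = 370.98 ms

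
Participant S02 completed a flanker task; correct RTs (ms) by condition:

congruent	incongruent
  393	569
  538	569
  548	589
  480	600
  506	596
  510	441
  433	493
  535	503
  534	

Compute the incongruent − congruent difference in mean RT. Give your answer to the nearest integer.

M(congruent) = 4477/9 = 497.444
M(incongruent) = 4360/8 = 545.000
Difference = 545.000 − 497.444 = 47.556 ms

48 ms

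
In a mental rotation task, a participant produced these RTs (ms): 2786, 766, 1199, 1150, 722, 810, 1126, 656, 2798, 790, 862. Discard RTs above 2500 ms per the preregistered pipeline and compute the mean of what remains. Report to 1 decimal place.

897.9 ms

Excluded: 2786, 2798
Retained (n=9): Σ = 8081
Mean = 8081/9 = 897.8889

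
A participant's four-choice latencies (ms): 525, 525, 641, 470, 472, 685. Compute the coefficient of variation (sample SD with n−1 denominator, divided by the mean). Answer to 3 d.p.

n = 6, Σ = 3318, M = 553.0000
Σ(x−M)² = 40186.000; s = √(40186.000/5) = 89.6504
CV = 89.6504 / 553.0000 = 0.16212

0.162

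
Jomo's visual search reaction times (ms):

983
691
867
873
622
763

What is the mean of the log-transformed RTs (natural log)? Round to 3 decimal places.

6.673

ln(RT): 6.8906, 6.5381, 6.7650, 6.7719, 6.4329, 6.6373
Σ ln(RT) = 40.0359
Mean = 40.0359/6 = 6.67265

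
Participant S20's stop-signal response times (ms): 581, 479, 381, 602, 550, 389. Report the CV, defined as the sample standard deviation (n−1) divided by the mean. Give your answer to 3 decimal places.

n = 6, Σ = 2982, M = 497.0000
Σ(x−M)² = 46334.000; s = √(46334.000/5) = 96.2642
CV = 96.2642 / 497.0000 = 0.19369

0.194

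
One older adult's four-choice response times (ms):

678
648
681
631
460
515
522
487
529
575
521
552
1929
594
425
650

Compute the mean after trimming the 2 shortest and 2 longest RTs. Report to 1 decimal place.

575.2 ms

Sorted: 425, 460, 487, 515, 521, 522, 529, 552, 575, 594, 631, 648, 650, 678, 681, 1929
Drop lowest 2 (425, 460) and highest 2 (681, 1929)
Remaining (n=12): Σ = 6902, mean = 6902/12 = 575.167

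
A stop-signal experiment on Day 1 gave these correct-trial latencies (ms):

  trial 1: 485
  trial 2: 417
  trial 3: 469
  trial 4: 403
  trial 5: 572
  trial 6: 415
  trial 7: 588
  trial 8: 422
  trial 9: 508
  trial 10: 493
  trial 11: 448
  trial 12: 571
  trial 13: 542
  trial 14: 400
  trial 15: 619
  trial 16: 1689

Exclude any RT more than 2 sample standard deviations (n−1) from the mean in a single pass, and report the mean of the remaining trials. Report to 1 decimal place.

490.1 ms

n = 16, ΣRT = 9041, M = 565.062
Σ(x−M)² = 1423494.94; s = √(1423494.94/15) = 308.058
Cutoffs: 565.062 ± 2·308.058 → [-51.1, 1181.2]
Outside: 1689 → excluded.
Retained (n=15): Σ = 7352, mean = 7352/15 = 490.133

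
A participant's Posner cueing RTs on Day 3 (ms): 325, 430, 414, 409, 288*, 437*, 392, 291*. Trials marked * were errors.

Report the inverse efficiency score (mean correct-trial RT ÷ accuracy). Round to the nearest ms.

630 ms

Correct trials (n=5): 325, 430, 414, 409, 392
Mean correct RT = 1970/5 = 394.0000 ms
Proportion correct = 5/8
IES = 394.0000 / (5/8) = 630.400 ms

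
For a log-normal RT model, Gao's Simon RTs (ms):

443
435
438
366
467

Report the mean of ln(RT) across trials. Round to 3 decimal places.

ln(RT): 6.0936, 6.0753, 6.0822, 5.9026, 6.1463
Σ ln(RT) = 30.3001
Mean = 30.3001/5 = 6.06002

6.060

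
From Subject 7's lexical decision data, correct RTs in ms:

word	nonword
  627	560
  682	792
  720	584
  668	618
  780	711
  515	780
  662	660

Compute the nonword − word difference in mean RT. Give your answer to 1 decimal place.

7.3 ms

M(word) = 4654/7 = 664.857
M(nonword) = 4705/7 = 672.143
Difference = 672.143 − 664.857 = 7.286 ms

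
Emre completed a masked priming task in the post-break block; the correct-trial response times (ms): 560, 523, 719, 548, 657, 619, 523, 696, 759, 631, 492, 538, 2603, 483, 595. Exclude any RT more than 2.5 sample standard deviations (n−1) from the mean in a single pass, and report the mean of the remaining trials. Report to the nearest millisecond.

n = 15, ΣRT = 10946, M = 729.733
Σ(x−M)² = 3858160.93; s = √(3858160.93/14) = 524.960
Cutoffs: 729.733 ± 2.5·524.960 → [-582.7, 2042.1]
Outside: 2603 → excluded.
Retained (n=14): Σ = 8343, mean = 8343/14 = 595.929

596 ms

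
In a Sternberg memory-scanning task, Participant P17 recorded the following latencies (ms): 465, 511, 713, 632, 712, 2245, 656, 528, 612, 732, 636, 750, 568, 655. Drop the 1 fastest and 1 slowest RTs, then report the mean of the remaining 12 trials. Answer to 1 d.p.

Sorted: 465, 511, 528, 568, 612, 632, 636, 655, 656, 712, 713, 732, 750, 2245
Drop lowest 1 (465) and highest 1 (2245)
Remaining (n=12): Σ = 7705, mean = 7705/12 = 642.083

642.1 ms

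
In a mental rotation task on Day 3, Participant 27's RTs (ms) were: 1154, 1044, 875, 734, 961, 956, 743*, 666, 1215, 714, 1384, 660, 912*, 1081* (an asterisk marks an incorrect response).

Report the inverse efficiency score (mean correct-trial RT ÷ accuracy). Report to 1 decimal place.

1199.0 ms

Correct trials (n=11): 1154, 1044, 875, 734, 961, 956, 666, 1215, 714, 1384, 660
Mean correct RT = 10363/11 = 942.0909 ms
Proportion correct = 11/14
IES = 942.0909 / (11/14) = 1199.025 ms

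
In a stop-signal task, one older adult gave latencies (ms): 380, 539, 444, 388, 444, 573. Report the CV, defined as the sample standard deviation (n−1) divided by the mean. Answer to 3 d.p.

0.171

n = 6, Σ = 2768, M = 461.3333
Σ(x−M)² = 31095.333; s = √(31095.333/5) = 78.8611
CV = 78.8611 / 461.3333 = 0.17094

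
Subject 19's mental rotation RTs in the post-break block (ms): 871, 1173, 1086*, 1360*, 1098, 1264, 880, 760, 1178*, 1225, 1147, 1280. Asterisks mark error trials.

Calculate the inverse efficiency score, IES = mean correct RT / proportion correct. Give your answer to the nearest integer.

1437 ms

Correct trials (n=9): 871, 1173, 1098, 1264, 880, 760, 1225, 1147, 1280
Mean correct RT = 9698/9 = 1077.5556 ms
Proportion correct = 9/12
IES = 1077.5556 / (9/12) = 1436.741 ms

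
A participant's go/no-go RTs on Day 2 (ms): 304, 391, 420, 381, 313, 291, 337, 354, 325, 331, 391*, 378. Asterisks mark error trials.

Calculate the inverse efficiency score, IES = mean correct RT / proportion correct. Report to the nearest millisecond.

379 ms

Correct trials (n=11): 304, 391, 420, 381, 313, 291, 337, 354, 325, 331, 378
Mean correct RT = 3825/11 = 347.7273 ms
Proportion correct = 11/12
IES = 347.7273 / (11/12) = 379.339 ms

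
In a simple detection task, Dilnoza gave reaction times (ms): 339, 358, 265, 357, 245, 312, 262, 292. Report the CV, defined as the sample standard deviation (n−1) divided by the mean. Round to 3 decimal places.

0.147

n = 8, Σ = 2430, M = 303.7500
Σ(x−M)² = 13923.500; s = √(13923.500/7) = 44.5990
CV = 44.5990 / 303.7500 = 0.14683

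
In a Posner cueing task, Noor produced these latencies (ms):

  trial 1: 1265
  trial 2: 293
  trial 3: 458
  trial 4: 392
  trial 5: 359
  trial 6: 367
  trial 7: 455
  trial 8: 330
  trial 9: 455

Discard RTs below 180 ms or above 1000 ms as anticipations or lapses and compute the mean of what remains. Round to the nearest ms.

Excluded: 1265
Retained (n=8): Σ = 3109
Mean = 3109/8 = 388.6250

389 ms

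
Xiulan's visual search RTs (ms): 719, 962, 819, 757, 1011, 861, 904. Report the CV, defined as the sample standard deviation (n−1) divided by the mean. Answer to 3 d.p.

n = 7, Σ = 6033, M = 861.8571
Σ(x−M)² = 67288.857; s = √(67288.857/6) = 105.9000
CV = 105.9000 / 861.8571 = 0.12287

0.123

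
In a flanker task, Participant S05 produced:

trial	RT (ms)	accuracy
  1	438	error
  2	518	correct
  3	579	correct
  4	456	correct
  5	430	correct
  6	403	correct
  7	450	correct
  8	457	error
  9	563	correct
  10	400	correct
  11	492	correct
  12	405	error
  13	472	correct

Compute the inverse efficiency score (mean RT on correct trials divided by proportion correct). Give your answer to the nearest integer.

Correct trials (n=10): 518, 579, 456, 430, 403, 450, 563, 400, 492, 472
Mean correct RT = 4763/10 = 476.3000 ms
Proportion correct = 10/13
IES = 476.3000 / (10/13) = 619.190 ms

619 ms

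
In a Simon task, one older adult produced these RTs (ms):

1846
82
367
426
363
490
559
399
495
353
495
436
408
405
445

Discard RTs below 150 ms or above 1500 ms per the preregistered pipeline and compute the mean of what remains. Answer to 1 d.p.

Excluded: 82, 1846
Retained (n=13): Σ = 5641
Mean = 5641/13 = 433.9231

433.9 ms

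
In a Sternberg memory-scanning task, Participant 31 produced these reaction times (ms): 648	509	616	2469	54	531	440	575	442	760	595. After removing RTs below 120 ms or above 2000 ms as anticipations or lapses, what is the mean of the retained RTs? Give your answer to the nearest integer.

Excluded: 54, 2469
Retained (n=9): Σ = 5116
Mean = 5116/9 = 568.4444

568 ms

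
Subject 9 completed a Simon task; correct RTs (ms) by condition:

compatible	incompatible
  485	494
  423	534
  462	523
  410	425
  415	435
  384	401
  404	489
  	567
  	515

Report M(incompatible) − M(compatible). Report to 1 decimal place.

60.9 ms

M(compatible) = 2983/7 = 426.143
M(incompatible) = 4383/9 = 487.000
Difference = 487.000 − 426.143 = 60.857 ms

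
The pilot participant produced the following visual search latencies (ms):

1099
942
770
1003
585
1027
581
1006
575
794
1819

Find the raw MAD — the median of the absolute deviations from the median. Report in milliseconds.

157 ms

Sorted: 575, 581, 585, 770, 794, 942, 1003, 1006, 1027, 1099, 1819 → median = 942
|x − 942|: 157, 0, 172, 61, 357, 85, 361, 64, 367, 148, 877
Sorted deviations: 0, 61, 64, 85, 148, 157, 172, 357, 361, 367, 877 → MAD = 157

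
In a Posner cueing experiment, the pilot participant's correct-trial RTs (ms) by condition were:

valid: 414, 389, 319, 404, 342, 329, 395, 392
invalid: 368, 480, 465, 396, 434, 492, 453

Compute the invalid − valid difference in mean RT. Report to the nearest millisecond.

68 ms

M(valid) = 2984/8 = 373.000
M(invalid) = 3088/7 = 441.143
Difference = 441.143 − 373.000 = 68.143 ms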